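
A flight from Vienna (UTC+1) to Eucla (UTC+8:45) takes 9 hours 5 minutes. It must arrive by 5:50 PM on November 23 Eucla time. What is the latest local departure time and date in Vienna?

1:00 AM on Nov 23

Target arrival in UTC: 5:50 PM − 8:45 = 9:05 AM on Nov 23.
Subtract 9 hours 5 minutes → departure 12:00 AM UTC on Nov 23.
Vienna is UTC+1:00: 12:00 AM + 1:00 = 1:00 AM on Nov 23.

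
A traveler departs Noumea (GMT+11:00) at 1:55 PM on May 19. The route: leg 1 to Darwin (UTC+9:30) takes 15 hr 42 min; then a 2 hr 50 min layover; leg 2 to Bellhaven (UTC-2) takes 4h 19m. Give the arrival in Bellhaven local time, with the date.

11:46 PM on May 19

Convert departure to UTC: 1:55 PM − 11:00 = 2:55 AM UTC on May 19.
Add 15 hours and 42 minutes leg 1 → 6:37 PM UTC.
Add 2 hours 50 minutes layover in Darwin → 9:27 PM UTC.
Add 4 hours and 19 minutes leg 2 → 1:46 AM UTC (May 20).
Bellhaven is UTC−2:00, so local arrival = 1:46 AM − 2:00 = 11:46 PM on May 19.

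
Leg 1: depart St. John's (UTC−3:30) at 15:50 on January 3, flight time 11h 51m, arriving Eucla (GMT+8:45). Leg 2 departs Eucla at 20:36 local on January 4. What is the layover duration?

Convert departure to UTC: 15:50 + 3:30 = 19:20 UTC on Jan 3.
Add 11 hours 51 minutes flight time → 07:11 UTC (Jan 4).
Eucla is UTC+8:45, so local arrival = 07:11 + 8:45 = 15:56 on Jan 4.
Layover = 20:36 − 15:56 = 4 hours 40 minutes.

4 hours 40 minutes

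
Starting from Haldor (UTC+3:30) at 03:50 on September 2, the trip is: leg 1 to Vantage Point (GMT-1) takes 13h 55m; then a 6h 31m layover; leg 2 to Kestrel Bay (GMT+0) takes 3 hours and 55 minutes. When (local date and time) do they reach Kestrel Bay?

00:41 on Sep 3

Convert departure to UTC: 03:50 − 3:30 = 00:20 UTC on Sep 2.
Add 13 hours and 55 minutes leg 1 → 14:15 UTC.
Add 6 hours and 31 minutes layover in Vantage Point → 20:46 UTC.
Add 3 hours and 55 minutes leg 2 → 00:41 UTC (Sep 3).
Kestrel Bay is UTC+0, so local arrival is the same: 00:41 on Sep 3.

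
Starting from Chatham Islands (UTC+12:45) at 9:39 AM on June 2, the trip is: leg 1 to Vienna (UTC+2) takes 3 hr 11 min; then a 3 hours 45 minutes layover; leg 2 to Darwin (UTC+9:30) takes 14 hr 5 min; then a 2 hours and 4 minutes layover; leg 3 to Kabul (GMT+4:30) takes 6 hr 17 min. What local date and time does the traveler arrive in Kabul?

6:46 AM on June 3

Convert departure to UTC: 9:39 AM − 12:45 = 8:54 PM UTC on Jun 1.
Add 3 hours 11 minutes leg 1 → 12:05 AM UTC (Jun 2).
Add 3 hours and 45 minutes layover in Vienna → 3:50 AM UTC.
Add 14 hours 5 minutes leg 2 → 5:55 PM UTC.
Add 2 hours and 4 minutes layover in Darwin → 7:59 PM UTC.
Add 6 hours and 17 minutes leg 3 → 2:16 AM UTC (Jun 3).
Kabul is UTC+4:30, so local arrival = 2:16 AM + 4:30 = 6:46 AM on Jun 3.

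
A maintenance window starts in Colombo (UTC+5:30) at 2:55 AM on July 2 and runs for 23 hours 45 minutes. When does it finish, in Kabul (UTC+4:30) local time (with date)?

Convert start to UTC: 2:55 AM − 5:30 = 9:25 PM UTC on Jul 1.
Add 23 hours and 45 minutes duration → 9:10 PM UTC (Jul 2).
Kabul is UTC+4:30, so local end time = 9:10 PM + 4:30 = 1:40 AM on Jul 3.

1:40 AM on July 3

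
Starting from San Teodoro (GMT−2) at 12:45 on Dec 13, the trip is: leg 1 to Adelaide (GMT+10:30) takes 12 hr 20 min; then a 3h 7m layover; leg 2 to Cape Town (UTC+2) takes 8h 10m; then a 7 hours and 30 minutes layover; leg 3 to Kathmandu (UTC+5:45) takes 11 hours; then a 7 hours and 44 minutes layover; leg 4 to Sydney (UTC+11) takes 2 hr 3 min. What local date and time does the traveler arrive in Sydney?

05:39 on Dec 16

Convert departure to UTC: 12:45 + 2:00 = 14:45 UTC on Dec 13.
Add 12 hours 20 minutes leg 1 → 03:05 UTC (Dec 14).
Add 3 hours 7 minutes layover in Adelaide → 06:12 UTC.
Add 8 hours 10 minutes leg 2 → 14:22 UTC.
Add 7 hours 30 minutes layover in Cape Town → 21:52 UTC.
Add 11 hours leg 3 → 08:52 UTC (Dec 15).
Add 7 hours and 44 minutes layover in Kathmandu → 16:36 UTC.
Add 2 hours and 3 minutes leg 4 → 18:39 UTC.
Sydney is UTC+11:00, so local arrival = 18:39 + 11:00 = 05:39 on Dec 16.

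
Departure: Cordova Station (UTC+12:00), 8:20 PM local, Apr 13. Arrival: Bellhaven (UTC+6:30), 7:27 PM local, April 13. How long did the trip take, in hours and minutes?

Departure in UTC: 8:20 PM − 12:00 = 8:20 AM on Apr 13.
Arrival in UTC: 7:27 PM − 6:30 = 12:57 PM on Apr 13.
Elapsed = 12:57 PM − 8:20 AM = 4 hours 37 minutes.

4 hours 37 minutes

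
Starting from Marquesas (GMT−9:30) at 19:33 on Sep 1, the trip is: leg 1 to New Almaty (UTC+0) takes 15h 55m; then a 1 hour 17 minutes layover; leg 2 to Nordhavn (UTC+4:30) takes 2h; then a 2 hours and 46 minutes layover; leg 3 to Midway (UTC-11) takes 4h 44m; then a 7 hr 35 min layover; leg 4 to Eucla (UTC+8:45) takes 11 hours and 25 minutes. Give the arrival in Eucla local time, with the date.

Convert departure to UTC: 19:33 + 9:30 = 05:03 UTC on Sep 2.
Add 15 hours 55 minutes leg 1 → 20:58 UTC.
Add 1 hour 17 minutes layover in New Almaty → 22:15 UTC.
Add 2 hours leg 2 → 00:15 UTC (Sep 3).
Add 2 hours 46 minutes layover in Nordhavn → 03:01 UTC.
Add 4 hours 44 minutes leg 3 → 07:45 UTC.
Add 7 hours 35 minutes layover in Midway → 15:20 UTC.
Add 11 hours and 25 minutes leg 4 → 02:45 UTC (Sep 4).
Eucla is UTC+8:45, so local arrival = 02:45 + 8:45 = 11:30 on Sep 4.

11:30 on September 4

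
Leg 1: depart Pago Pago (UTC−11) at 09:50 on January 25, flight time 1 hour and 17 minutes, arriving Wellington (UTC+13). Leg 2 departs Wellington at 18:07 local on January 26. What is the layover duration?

7 hours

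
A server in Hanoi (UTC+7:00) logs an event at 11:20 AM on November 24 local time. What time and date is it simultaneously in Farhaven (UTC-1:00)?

3:20 AM on Nov 24

Farhaven is 8:00 behind Hanoi.
Shift by the zone difference: 11:20 AM − 8:00 = 3:20 AM on Nov 24 in Farhaven.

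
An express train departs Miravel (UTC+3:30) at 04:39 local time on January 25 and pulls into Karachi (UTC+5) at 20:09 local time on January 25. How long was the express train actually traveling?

14 hours

Departure in UTC: 04:39 − 3:30 = 01:09 on Jan 25.
Arrival in UTC: 20:09 − 5:00 = 15:09 on Jan 25.
Elapsed = 15:09 − 01:09 = 14 hours.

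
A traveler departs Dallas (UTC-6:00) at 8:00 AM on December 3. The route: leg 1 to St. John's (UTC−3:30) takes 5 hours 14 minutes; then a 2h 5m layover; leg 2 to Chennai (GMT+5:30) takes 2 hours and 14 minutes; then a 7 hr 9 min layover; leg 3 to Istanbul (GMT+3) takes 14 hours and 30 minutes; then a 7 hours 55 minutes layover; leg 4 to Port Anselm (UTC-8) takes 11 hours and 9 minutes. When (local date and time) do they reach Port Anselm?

8:16 AM on December 5

Convert departure to UTC: 8:00 AM + 6:00 = 2:00 PM UTC on Dec 3.
Add 5 hours 14 minutes leg 1 → 7:14 PM UTC.
Add 2 hours 5 minutes layover in St. John's → 9:19 PM UTC.
Add 2 hours 14 minutes leg 2 → 11:33 PM UTC.
Add 7 hours 9 minutes layover in Chennai → 6:42 AM UTC (Dec 4).
Add 14 hours 30 minutes leg 3 → 9:12 PM UTC.
Add 7 hours and 55 minutes layover in Istanbul → 5:07 AM UTC (Dec 5).
Add 11 hours 9 minutes leg 4 → 4:16 PM UTC.
Port Anselm is UTC−8:00, so local arrival = 4:16 PM − 8:00 = 8:16 AM on Dec 5.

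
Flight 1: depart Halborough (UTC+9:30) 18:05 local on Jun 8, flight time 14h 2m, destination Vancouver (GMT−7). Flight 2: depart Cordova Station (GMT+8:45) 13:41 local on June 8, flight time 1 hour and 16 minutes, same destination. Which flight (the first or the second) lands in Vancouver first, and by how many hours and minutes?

the second, by 16 hours 25 minutes

Flight 1 in UTC: 18:05 − 9:30 = 08:35 on Jun 8.
+14 hours 2 minutes → arrive 22:37 UTC on Jun 8.
Flight 2 in UTC: 13:41 − 8:45 = 04:56 on Jun 8.
+1 hour and 16 minutes → arrive 06:12 UTC on Jun 8.
Flight 2 lands earlier by 16 hours 25 minutes.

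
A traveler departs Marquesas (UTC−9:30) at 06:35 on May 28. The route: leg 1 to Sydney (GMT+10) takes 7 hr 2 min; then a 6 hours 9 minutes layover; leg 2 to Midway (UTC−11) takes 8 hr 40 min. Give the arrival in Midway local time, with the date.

Convert departure to UTC: 06:35 + 9:30 = 16:05 UTC on May 28.
Add 7 hours and 2 minutes leg 1 → 23:07 UTC.
Add 6 hours and 9 minutes layover in Sydney → 05:16 UTC (May 29).
Add 8 hours and 40 minutes leg 2 → 13:56 UTC.
Midway is UTC−11:00, so local arrival = 13:56 − 11:00 = 02:56 on May 29.

02:56 on May 29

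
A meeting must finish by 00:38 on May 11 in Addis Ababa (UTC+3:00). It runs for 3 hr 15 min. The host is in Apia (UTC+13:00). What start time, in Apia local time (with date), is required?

Target end time in UTC: 00:38 − 3:00 = 21:38 on May 10.
Subtract 3 hours 15 minutes → start 18:23 UTC on May 10.
Apia is UTC+13:00: 18:23 + 13:00 = 07:23 on May 11.

07:23 on May 11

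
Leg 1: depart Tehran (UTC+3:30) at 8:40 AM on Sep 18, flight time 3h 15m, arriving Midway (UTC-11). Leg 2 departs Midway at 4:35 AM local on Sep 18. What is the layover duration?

Convert departure to UTC: 8:40 AM − 3:30 = 5:10 AM UTC on Sep 18.
Add 3 hours and 15 minutes flight time → 8:25 AM UTC.
Midway is UTC−11:00, so local arrival = 8:25 AM − 11:00 = 9:25 PM on Sep 17.
Layover = 4:35 AM − 9:25 PM (+1 day) = 7 hours 10 minutes.

7 hours 10 minutes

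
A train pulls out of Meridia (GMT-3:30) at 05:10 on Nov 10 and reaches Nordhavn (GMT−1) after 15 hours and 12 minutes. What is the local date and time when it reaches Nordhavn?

22:52 on November 10

Convert departure to UTC: 05:10 + 3:30 = 08:40 UTC on Nov 10.
Add 15 hours and 12 minutes travel time → 23:52 UTC.
Nordhavn is UTC−1:00, so local arrival = 23:52 − 1:00 = 22:52 on Nov 10.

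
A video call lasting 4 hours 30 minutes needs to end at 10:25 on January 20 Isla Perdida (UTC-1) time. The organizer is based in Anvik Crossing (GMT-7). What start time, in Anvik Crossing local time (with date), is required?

23:55 on Jan 19

Target end time in UTC: 10:25 + 1:00 = 11:25 on Jan 20.
Subtract 4 hours and 30 minutes → start 06:55 UTC on Jan 20.
Anvik Crossing is UTC−7:00: 06:55 − 7:00 = 23:55 on Jan 19.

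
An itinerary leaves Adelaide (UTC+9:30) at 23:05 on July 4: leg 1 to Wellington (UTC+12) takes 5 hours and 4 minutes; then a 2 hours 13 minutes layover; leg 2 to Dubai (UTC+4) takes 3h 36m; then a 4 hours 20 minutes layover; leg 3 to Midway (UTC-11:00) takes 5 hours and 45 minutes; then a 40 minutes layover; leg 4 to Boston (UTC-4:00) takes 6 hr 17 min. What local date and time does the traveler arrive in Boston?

Convert departure to UTC: 23:05 − 9:30 = 13:35 UTC on Jul 4.
Add 5 hours and 4 minutes leg 1 → 18:39 UTC.
Add 2 hours and 13 minutes layover in Wellington → 20:52 UTC.
Add 3 hours 36 minutes leg 2 → 00:28 UTC (Jul 5).
Add 4 hours and 20 minutes layover in Dubai → 04:48 UTC.
Add 5 hours and 45 minutes leg 3 → 10:33 UTC.
Add 40 minutes layover in Midway → 11:13 UTC.
Add 6 hours 17 minutes leg 4 → 17:30 UTC.
Boston is UTC−4:00, so local arrival = 17:30 − 4:00 = 13:30 on Jul 5.

13:30 on Jul 5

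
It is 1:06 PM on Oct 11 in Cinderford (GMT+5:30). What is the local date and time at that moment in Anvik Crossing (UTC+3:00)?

In UTC: 1:06 PM − 5:30 = 7:36 AM on Oct 11.
Anvik Crossing is UTC+3:00: 7:36 AM + 3:00 = 10:36 AM on Oct 11.

10:36 AM on Oct 11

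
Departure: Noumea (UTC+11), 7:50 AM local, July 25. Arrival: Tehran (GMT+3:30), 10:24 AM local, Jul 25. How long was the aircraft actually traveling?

10 hours 4 minutes

Departure in UTC: 7:50 AM − 11:00 = 8:50 PM on Jul 24.
Arrival in UTC: 10:24 AM − 3:30 = 6:54 AM on Jul 25.
Elapsed = 6:54 AM − 8:50 PM (+1 day) = 10 hours 4 minutes.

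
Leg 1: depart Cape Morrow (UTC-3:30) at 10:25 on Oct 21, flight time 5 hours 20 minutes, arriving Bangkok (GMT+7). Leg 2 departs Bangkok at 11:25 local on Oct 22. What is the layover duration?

9 hours 10 minutes

Convert departure to UTC: 10:25 + 3:30 = 13:55 UTC on Oct 21.
Add 5 hours and 20 minutes flight time → 19:15 UTC.
Bangkok is UTC+7:00, so local arrival = 19:15 + 7:00 = 02:15 on Oct 22.
Layover = 11:25 − 02:15 = 9 hours 10 minutes.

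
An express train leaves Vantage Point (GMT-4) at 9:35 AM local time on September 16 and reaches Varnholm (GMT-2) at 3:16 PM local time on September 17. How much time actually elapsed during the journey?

27 hours 41 minutes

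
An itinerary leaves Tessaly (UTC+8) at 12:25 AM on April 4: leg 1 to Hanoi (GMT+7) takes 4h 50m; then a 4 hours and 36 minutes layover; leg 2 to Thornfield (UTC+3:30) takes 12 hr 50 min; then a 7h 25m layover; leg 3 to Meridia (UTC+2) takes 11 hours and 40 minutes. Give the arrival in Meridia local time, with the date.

11:46 AM on April 5

Convert departure to UTC: 12:25 AM − 8:00 = 4:25 PM UTC on Apr 3.
Add 4 hours and 50 minutes leg 1 → 9:15 PM UTC.
Add 4 hours 36 minutes layover in Hanoi → 1:51 AM UTC (Apr 4).
Add 12 hours and 50 minutes leg 2 → 2:41 PM UTC.
Add 7 hours 25 minutes layover in Thornfield → 10:06 PM UTC.
Add 11 hours 40 minutes leg 3 → 9:46 AM UTC (Apr 5).
Meridia is UTC+2:00, so local arrival = 9:46 AM + 2:00 = 11:46 AM on Apr 5.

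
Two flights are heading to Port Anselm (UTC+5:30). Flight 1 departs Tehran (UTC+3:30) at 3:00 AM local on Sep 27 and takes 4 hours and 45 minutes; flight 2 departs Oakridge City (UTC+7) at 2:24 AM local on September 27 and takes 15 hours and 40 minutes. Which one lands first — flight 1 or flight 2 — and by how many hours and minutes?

Flight 1 in UTC: 3:00 AM − 3:30 = 11:30 PM on Sep 26.
+4 hours 45 minutes → arrive 4:15 AM UTC on Sep 27.
Flight 2 in UTC: 2:24 AM − 7:00 = 7:24 PM on Sep 26.
+15 hours 40 minutes → arrive 11:04 AM UTC on Sep 27.
Flight 1 lands earlier by 6 hours 49 minutes.

the first, by 6 hours 49 minutes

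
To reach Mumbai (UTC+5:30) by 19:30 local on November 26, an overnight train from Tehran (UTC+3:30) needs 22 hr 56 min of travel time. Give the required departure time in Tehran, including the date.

Target arrival in UTC: 19:30 − 5:30 = 14:00 on Nov 26.
Subtract 22 hours and 56 minutes → departure 15:04 UTC on Nov 25.
Tehran is UTC+3:30: 15:04 + 3:30 = 18:34 on Nov 25.

18:34 on November 25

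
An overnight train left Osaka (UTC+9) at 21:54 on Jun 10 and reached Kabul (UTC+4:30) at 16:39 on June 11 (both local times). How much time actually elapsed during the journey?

Departure in UTC: 21:54 − 9:00 = 12:54 on Jun 10.
Arrival in UTC: 16:39 − 4:30 = 12:09 on Jun 11.
Elapsed = 12:09 − 12:54 (+1 day) = 23 hours 15 minutes.

23 hours 15 minutes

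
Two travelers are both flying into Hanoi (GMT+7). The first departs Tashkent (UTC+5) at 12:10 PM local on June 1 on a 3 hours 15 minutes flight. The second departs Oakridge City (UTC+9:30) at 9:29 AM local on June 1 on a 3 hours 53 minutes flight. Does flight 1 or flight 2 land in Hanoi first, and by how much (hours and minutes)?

the second, by 6 hours 33 minutes

Flight 1 in UTC: 12:10 PM − 5:00 = 7:10 AM on Jun 1.
+3 hours 15 minutes → arrive 10:25 AM UTC on Jun 1.
Flight 2 in UTC: 9:29 AM − 9:30 = 11:59 PM on May 31.
+3 hours and 53 minutes → arrive 3:52 AM UTC on Jun 1.
Flight 2 lands earlier by 6 hours 33 minutes.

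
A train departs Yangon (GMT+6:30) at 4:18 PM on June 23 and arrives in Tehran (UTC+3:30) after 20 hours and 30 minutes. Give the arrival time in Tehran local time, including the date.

Tehran is 3:00 behind Yangon.
After 20 hours and 30 minutes it is 12:48 PM (Jun 24) in Yangon.
Shift by the zone difference: 12:48 PM − 3:00 = 9:48 AM on Jun 24 in Tehran.

9:48 AM on Jun 24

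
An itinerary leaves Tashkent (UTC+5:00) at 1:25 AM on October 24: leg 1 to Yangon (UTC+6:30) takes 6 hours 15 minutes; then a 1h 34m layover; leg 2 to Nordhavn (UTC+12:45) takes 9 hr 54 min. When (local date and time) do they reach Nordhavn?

2:53 AM on Oct 25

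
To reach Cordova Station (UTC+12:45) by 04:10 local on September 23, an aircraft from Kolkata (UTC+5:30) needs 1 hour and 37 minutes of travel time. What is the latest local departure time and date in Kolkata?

Target arrival in UTC: 04:10 − 12:45 = 15:25 on Sep 22.
Subtract 1 hour and 37 minutes → departure 13:48 UTC on Sep 22.
Kolkata is UTC+5:30: 13:48 + 5:30 = 19:18 on Sep 22.

19:18 on September 22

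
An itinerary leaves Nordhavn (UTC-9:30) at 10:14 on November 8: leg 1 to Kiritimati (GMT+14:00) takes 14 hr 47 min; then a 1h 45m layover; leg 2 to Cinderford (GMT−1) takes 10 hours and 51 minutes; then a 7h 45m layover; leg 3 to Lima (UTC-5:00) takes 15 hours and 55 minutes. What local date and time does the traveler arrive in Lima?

Convert departure to UTC: 10:14 + 9:30 = 19:44 UTC on Nov 8.
Add 14 hours and 47 minutes leg 1 → 10:31 UTC (Nov 9).
Add 1 hour 45 minutes layover in Kiritimati → 12:16 UTC.
Add 10 hours 51 minutes leg 2 → 23:07 UTC.
Add 7 hours and 45 minutes layover in Cinderford → 06:52 UTC (Nov 10).
Add 15 hours 55 minutes leg 3 → 22:47 UTC.
Lima is UTC−5:00, so local arrival = 22:47 − 5:00 = 17:47 on Nov 10.

17:47 on November 10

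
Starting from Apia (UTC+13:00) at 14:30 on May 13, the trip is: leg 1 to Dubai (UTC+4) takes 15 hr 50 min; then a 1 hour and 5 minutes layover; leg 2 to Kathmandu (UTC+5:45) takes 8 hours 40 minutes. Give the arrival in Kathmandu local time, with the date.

08:50 on May 14

Convert departure to UTC: 14:30 − 13:00 = 01:30 UTC on May 13.
Add 15 hours and 50 minutes leg 1 → 17:20 UTC.
Add 1 hour and 5 minutes layover in Dubai → 18:25 UTC.
Add 8 hours and 40 minutes leg 2 → 03:05 UTC (May 14).
Kathmandu is UTC+5:45, so local arrival = 03:05 + 5:45 = 08:50 on May 14.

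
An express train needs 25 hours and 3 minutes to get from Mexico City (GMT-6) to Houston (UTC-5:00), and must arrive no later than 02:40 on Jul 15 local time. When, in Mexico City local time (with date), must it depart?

Target arrival in UTC: 02:40 + 5:00 = 07:40 on Jul 15.
Subtract 25 hours 3 minutes → departure 06:37 UTC on Jul 14.
Mexico City is UTC−6:00: 06:37 − 6:00 = 00:37 on Jul 14.

00:37 on Jul 14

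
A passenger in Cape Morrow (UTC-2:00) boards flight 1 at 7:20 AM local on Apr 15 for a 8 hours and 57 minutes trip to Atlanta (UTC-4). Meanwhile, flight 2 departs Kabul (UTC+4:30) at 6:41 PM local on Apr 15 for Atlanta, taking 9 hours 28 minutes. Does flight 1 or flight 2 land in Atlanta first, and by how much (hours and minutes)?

the first, by 5 hours 22 minutes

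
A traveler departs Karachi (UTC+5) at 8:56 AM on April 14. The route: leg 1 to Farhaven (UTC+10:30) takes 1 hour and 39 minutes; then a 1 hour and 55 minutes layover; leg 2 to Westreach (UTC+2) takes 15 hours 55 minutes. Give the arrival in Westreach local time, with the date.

1:25 AM on April 15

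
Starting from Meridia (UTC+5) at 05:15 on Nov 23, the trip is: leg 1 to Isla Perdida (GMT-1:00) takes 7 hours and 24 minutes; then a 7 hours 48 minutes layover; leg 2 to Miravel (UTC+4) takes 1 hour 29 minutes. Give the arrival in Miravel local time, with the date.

Convert departure to UTC: 05:15 − 5:00 = 00:15 UTC on Nov 23.
Add 7 hours and 24 minutes leg 1 → 07:39 UTC.
Add 7 hours and 48 minutes layover in Isla Perdida → 15:27 UTC.
Add 1 hour and 29 minutes leg 2 → 16:56 UTC.
Miravel is UTC+4:00, so local arrival = 16:56 + 4:00 = 20:56 on Nov 23.

20:56 on Nov 23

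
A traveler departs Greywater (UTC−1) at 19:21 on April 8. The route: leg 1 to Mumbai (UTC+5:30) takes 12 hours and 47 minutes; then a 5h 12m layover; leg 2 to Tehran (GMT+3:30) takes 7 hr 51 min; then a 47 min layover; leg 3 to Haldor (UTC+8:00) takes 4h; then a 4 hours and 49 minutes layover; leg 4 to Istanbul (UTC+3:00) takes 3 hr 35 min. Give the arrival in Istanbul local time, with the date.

14:22 on April 10

Convert departure to UTC: 19:21 + 1:00 = 20:21 UTC on Apr 8.
Add 12 hours 47 minutes leg 1 → 09:08 UTC (Apr 9).
Add 5 hours 12 minutes layover in Mumbai → 14:20 UTC.
Add 7 hours and 51 minutes leg 2 → 22:11 UTC.
Add 47 minutes layover in Tehran → 22:58 UTC.
Add 4 hours leg 3 → 02:58 UTC (Apr 10).
Add 4 hours and 49 minutes layover in Haldor → 07:47 UTC.
Add 3 hours 35 minutes leg 4 → 11:22 UTC.
Istanbul is UTC+3:00, so local arrival = 11:22 + 3:00 = 14:22 on Apr 10.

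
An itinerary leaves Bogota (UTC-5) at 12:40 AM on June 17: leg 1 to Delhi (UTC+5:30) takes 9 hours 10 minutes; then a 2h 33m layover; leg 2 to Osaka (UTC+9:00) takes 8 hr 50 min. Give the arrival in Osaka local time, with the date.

Convert departure to UTC: 12:40 AM + 5:00 = 5:40 AM UTC on Jun 17.
Add 9 hours 10 minutes leg 1 → 2:50 PM UTC.
Add 2 hours and 33 minutes layover in Delhi → 5:23 PM UTC.
Add 8 hours 50 minutes leg 2 → 2:13 AM UTC (Jun 18).
Osaka is UTC+9:00, so local arrival = 2:13 AM + 9:00 = 11:13 AM on Jun 18.

11:13 AM on Jun 18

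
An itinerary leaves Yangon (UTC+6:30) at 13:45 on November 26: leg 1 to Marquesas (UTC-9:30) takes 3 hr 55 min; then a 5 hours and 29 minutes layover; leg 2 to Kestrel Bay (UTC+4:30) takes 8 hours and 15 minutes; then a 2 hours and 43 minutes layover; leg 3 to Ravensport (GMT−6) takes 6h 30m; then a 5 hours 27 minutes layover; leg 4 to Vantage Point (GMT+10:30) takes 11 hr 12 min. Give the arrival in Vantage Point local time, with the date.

13:16 on November 28

Convert departure to UTC: 13:45 − 6:30 = 07:15 UTC on Nov 26.
Add 3 hours 55 minutes leg 1 → 11:10 UTC.
Add 5 hours and 29 minutes layover in Marquesas → 16:39 UTC.
Add 8 hours 15 minutes leg 2 → 00:54 UTC (Nov 27).
Add 2 hours 43 minutes layover in Kestrel Bay → 03:37 UTC.
Add 6 hours 30 minutes leg 3 → 10:07 UTC.
Add 5 hours 27 minutes layover in Ravensport → 15:34 UTC.
Add 11 hours and 12 minutes leg 4 → 02:46 UTC (Nov 28).
Vantage Point is UTC+10:30, so local arrival = 02:46 + 10:30 = 13:16 on Nov 28.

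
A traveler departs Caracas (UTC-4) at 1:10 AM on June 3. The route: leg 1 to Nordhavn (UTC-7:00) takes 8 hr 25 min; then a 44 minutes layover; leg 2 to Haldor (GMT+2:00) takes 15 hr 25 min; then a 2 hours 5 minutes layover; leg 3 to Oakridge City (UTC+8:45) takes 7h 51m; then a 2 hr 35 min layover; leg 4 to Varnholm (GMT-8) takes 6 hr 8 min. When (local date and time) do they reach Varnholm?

Convert departure to UTC: 1:10 AM + 4:00 = 5:10 AM UTC on Jun 3.
Add 8 hours and 25 minutes leg 1 → 1:35 PM UTC.
Add 44 minutes layover in Nordhavn → 2:19 PM UTC.
Add 15 hours and 25 minutes leg 2 → 5:44 AM UTC (Jun 4).
Add 2 hours 5 minutes layover in Haldor → 7:49 AM UTC.
Add 7 hours 51 minutes leg 3 → 3:40 PM UTC.
Add 2 hours and 35 minutes layover in Oakridge City → 6:15 PM UTC.
Add 6 hours 8 minutes leg 4 → 12:23 AM UTC (Jun 5).
Varnholm is UTC−8:00, so local arrival = 12:23 AM − 8:00 = 4:23 PM on Jun 4.

4:23 PM on Jun 4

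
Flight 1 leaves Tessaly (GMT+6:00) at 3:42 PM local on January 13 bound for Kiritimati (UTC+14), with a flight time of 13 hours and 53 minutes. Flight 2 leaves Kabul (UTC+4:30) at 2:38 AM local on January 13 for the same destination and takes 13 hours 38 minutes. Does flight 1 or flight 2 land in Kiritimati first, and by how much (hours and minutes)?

Flight 1 in UTC: 3:42 PM − 6:00 = 9:42 AM on Jan 13.
+13 hours and 53 minutes → arrive 11:35 PM UTC on Jan 13.
Flight 2 in UTC: 2:38 AM − 4:30 = 10:08 PM on Jan 12.
+13 hours and 38 minutes → arrive 11:46 AM UTC on Jan 13.
Flight 2 lands earlier by 11 hours 49 minutes.

the second, by 11 hours 49 minutes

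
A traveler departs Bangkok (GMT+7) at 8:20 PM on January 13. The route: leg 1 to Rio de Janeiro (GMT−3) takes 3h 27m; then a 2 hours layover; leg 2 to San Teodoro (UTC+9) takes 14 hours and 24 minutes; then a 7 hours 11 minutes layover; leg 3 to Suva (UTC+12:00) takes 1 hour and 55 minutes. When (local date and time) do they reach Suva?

6:17 AM on Jan 15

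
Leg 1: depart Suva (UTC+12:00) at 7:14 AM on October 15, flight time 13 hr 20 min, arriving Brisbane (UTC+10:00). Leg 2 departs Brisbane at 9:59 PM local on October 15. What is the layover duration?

3 hours 25 minutes

Convert departure to UTC: 7:14 AM − 12:00 = 7:14 PM UTC on Oct 14.
Add 13 hours 20 minutes flight time → 8:34 AM UTC (Oct 15).
Brisbane is UTC+10:00, so local arrival = 8:34 AM + 10:00 = 6:34 PM on Oct 15.
Layover = 9:59 PM − 6:34 PM = 3 hours 25 minutes.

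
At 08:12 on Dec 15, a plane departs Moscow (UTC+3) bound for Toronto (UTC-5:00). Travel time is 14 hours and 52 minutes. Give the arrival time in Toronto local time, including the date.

15:04 on Dec 15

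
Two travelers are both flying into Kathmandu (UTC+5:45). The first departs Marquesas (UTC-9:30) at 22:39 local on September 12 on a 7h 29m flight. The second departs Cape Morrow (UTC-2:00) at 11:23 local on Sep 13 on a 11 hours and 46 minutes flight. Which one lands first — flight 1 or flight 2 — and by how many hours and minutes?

Flight 1 in UTC: 22:39 + 9:30 = 08:09 on Sep 13.
+7 hours 29 minutes → arrive 15:38 UTC on Sep 13.
Flight 2 in UTC: 11:23 + 2:00 = 13:23 on Sep 13.
+11 hours 46 minutes → arrive 01:09 UTC on Sep 14.
Flight 1 lands earlier by 9 hours 31 minutes.

the first, by 9 hours 31 minutes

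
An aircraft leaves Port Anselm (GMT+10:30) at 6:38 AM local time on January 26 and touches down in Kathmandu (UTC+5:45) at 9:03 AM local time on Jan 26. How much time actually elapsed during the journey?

Departure in UTC: 6:38 AM − 10:30 = 8:08 PM on Jan 25.
Arrival in UTC: 9:03 AM − 5:45 = 3:18 AM on Jan 26.
Elapsed = 3:18 AM − 8:08 PM (+1 day) = 7 hours 10 minutes.

7 hours 10 minutes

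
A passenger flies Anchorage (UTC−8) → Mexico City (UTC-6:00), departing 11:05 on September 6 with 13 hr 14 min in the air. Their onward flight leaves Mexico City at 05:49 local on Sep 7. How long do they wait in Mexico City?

3 hours 30 minutes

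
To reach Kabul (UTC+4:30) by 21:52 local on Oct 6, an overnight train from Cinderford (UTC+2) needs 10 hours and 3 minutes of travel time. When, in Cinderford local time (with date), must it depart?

09:19 on Oct 6

Target arrival in UTC: 21:52 − 4:30 = 17:22 on Oct 6.
Subtract 10 hours 3 minutes → departure 07:19 UTC on Oct 6.
Cinderford is UTC+2:00: 07:19 + 2:00 = 09:19 on Oct 6.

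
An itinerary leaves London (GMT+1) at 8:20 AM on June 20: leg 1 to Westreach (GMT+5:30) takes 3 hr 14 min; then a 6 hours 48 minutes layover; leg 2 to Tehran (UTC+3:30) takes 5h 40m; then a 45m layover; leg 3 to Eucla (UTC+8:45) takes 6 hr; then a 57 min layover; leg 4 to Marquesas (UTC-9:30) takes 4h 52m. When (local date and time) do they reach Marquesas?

2:06 AM on Jun 21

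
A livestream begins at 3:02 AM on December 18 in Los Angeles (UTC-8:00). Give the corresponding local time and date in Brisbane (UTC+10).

9:02 PM on Dec 18

In UTC: 3:02 AM + 8:00 = 11:02 AM on Dec 18.
Brisbane is UTC+10:00: 11:02 AM + 10:00 = 9:02 PM on Dec 18.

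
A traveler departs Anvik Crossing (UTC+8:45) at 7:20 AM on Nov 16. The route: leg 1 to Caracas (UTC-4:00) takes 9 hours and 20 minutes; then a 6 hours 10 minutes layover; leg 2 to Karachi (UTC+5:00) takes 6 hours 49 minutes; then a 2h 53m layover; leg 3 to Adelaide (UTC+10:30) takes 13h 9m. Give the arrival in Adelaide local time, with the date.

Convert departure to UTC: 7:20 AM − 8:45 = 10:35 PM UTC on Nov 15.
Add 9 hours 20 minutes leg 1 → 7:55 AM UTC (Nov 16).
Add 6 hours 10 minutes layover in Caracas → 2:05 PM UTC.
Add 6 hours and 49 minutes leg 2 → 8:54 PM UTC.
Add 2 hours 53 minutes layover in Karachi → 11:47 PM UTC.
Add 13 hours and 9 minutes leg 3 → 12:56 PM UTC (Nov 17).
Adelaide is UTC+10:30, so local arrival = 12:56 PM + 10:30 = 11:26 PM on Nov 17.

11:26 PM on November 17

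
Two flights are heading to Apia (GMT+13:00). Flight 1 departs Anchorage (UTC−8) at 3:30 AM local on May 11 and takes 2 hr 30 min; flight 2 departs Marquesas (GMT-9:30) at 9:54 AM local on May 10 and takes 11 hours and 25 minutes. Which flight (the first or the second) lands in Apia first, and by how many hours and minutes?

the second, by 7 hours 11 minutes

Flight 1 in UTC: 3:30 AM + 8:00 = 11:30 AM on May 11.
+2 hours and 30 minutes → arrive 2:00 PM UTC on May 11.
Flight 2 in UTC: 9:54 AM + 9:30 = 7:24 PM on May 10.
+11 hours and 25 minutes → arrive 6:49 AM UTC on May 11.
Flight 2 lands earlier by 7 hours 11 minutes.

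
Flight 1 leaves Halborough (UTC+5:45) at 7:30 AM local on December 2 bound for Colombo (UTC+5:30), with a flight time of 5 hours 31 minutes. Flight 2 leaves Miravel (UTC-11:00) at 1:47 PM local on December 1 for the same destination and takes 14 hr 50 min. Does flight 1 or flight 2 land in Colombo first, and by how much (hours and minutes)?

the first, by 8 hours 21 minutes

Flight 1 in UTC: 7:30 AM − 5:45 = 1:45 AM on Dec 2.
+5 hours and 31 minutes → arrive 7:16 AM UTC on Dec 2.
Flight 2 in UTC: 1:47 PM + 11:00 = 12:47 AM on Dec 2.
+14 hours 50 minutes → arrive 3:37 PM UTC on Dec 2.
Flight 1 lands earlier by 8 hours 21 minutes.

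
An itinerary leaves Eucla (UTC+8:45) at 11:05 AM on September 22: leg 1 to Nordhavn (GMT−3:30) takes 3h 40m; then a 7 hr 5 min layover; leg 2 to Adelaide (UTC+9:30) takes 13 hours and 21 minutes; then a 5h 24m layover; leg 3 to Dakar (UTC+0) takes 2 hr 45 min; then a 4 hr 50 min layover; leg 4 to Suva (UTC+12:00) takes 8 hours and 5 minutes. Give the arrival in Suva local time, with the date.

Convert departure to UTC: 11:05 AM − 8:45 = 2:20 AM UTC on Sep 22.
Add 3 hours 40 minutes leg 1 → 6:00 AM UTC.
Add 7 hours and 5 minutes layover in Nordhavn → 1:05 PM UTC.
Add 13 hours 21 minutes leg 2 → 2:26 AM UTC (Sep 23).
Add 5 hours 24 minutes layover in Adelaide → 7:50 AM UTC.
Add 2 hours 45 minutes leg 3 → 10:35 AM UTC.
Add 4 hours 50 minutes layover in Dakar → 3:25 PM UTC.
Add 8 hours 5 minutes leg 4 → 11:30 PM UTC.
Suva is UTC+12:00, so local arrival = 11:30 PM + 12:00 = 11:30 AM on Sep 24.

11:30 AM on September 24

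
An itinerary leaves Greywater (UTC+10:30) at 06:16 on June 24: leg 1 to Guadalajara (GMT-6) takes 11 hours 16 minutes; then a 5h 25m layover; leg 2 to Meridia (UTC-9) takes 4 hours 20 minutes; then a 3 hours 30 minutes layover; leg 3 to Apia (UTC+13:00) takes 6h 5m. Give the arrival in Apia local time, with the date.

15:22 on June 25

Convert departure to UTC: 06:16 − 10:30 = 19:46 UTC on Jun 23.
Add 11 hours 16 minutes leg 1 → 07:02 UTC (Jun 24).
Add 5 hours 25 minutes layover in Guadalajara → 12:27 UTC.
Add 4 hours 20 minutes leg 2 → 16:47 UTC.
Add 3 hours and 30 minutes layover in Meridia → 20:17 UTC.
Add 6 hours 5 minutes leg 3 → 02:22 UTC (Jun 25).
Apia is UTC+13:00, so local arrival = 02:22 + 13:00 = 15:22 on Jun 25.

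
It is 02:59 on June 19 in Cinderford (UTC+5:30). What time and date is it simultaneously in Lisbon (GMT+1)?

22:29 on June 18

In UTC: 02:59 − 5:30 = 21:29 on Jun 18.
Lisbon is UTC+1:00: 21:29 + 1:00 = 22:29 on Jun 18.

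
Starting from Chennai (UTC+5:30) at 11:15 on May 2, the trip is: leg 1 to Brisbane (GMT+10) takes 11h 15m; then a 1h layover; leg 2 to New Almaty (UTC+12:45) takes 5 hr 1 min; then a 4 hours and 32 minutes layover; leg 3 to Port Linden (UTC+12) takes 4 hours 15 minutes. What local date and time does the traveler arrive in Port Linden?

Convert departure to UTC: 11:15 − 5:30 = 05:45 UTC on May 2.
Add 11 hours 15 minutes leg 1 → 17:00 UTC.
Add 1 hour layover in Brisbane → 18:00 UTC.
Add 5 hours and 1 minute leg 2 → 23:01 UTC.
Add 4 hours and 32 minutes layover in New Almaty → 03:33 UTC (May 3).
Add 4 hours 15 minutes leg 3 → 07:48 UTC.
Port Linden is UTC+12:00, so local arrival = 07:48 + 12:00 = 19:48 on May 3.

19:48 on May 3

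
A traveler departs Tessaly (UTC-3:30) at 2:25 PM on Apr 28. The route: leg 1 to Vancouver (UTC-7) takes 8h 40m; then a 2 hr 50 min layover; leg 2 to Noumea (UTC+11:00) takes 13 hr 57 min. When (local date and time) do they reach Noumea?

6:22 AM on Apr 30

Convert departure to UTC: 2:25 PM + 3:30 = 5:55 PM UTC on Apr 28.
Add 8 hours and 40 minutes leg 1 → 2:35 AM UTC (Apr 29).
Add 2 hours 50 minutes layover in Vancouver → 5:25 AM UTC.
Add 13 hours 57 minutes leg 2 → 7:22 PM UTC.
Noumea is UTC+11:00, so local arrival = 7:22 PM + 11:00 = 6:22 AM on Apr 30.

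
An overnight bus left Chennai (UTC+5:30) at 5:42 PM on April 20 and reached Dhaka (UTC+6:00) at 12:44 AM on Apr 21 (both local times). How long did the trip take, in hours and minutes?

Departure in UTC: 5:42 PM − 5:30 = 12:12 PM on Apr 20.
Arrival in UTC: 12:44 AM − 6:00 = 6:44 PM on Apr 20.
Elapsed = 6:44 PM − 12:12 PM = 6 hours 32 minutes.

6 hours 32 minutes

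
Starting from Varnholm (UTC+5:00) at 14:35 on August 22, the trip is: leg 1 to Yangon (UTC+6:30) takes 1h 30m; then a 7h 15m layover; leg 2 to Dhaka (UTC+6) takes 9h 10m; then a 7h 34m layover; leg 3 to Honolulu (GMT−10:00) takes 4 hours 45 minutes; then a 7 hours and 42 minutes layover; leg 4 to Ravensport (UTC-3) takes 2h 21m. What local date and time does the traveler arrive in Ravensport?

Convert departure to UTC: 14:35 − 5:00 = 09:35 UTC on Aug 22.
Add 1 hour 30 minutes leg 1 → 11:05 UTC.
Add 7 hours and 15 minutes layover in Yangon → 18:20 UTC.
Add 9 hours 10 minutes leg 2 → 03:30 UTC (Aug 23).
Add 7 hours and 34 minutes layover in Dhaka → 11:04 UTC.
Add 4 hours and 45 minutes leg 3 → 15:49 UTC.
Add 7 hours 42 minutes layover in Honolulu → 23:31 UTC.
Add 2 hours and 21 minutes leg 4 → 01:52 UTC (Aug 24).
Ravensport is UTC−3:00, so local arrival = 01:52 − 3:00 = 22:52 on Aug 23.

22:52 on August 23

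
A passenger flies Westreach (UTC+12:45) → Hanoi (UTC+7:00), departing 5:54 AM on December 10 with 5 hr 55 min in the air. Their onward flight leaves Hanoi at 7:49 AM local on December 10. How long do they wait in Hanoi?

Convert departure to UTC: 5:54 AM − 12:45 = 5:09 PM UTC on Dec 9.
Add 5 hours 55 minutes flight time → 11:04 PM UTC.
Hanoi is UTC+7:00, so local arrival = 11:04 PM + 7:00 = 6:04 AM on Dec 10.
Layover = 7:49 AM − 6:04 AM = 1 hour 45 minutes.

1 hour 45 minutes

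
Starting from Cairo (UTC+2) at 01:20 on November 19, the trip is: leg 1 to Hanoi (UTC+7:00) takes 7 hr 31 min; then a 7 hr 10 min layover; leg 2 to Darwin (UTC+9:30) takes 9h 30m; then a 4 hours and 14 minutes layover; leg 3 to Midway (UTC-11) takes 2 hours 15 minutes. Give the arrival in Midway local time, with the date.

19:00 on November 19

Convert departure to UTC: 01:20 − 2:00 = 23:20 UTC on Nov 18.
Add 7 hours and 31 minutes leg 1 → 06:51 UTC (Nov 19).
Add 7 hours and 10 minutes layover in Hanoi → 14:01 UTC.
Add 9 hours 30 minutes leg 2 → 23:31 UTC.
Add 4 hours and 14 minutes layover in Darwin → 03:45 UTC (Nov 20).
Add 2 hours 15 minutes leg 3 → 06:00 UTC.
Midway is UTC−11:00, so local arrival = 06:00 − 11:00 = 19:00 on Nov 19.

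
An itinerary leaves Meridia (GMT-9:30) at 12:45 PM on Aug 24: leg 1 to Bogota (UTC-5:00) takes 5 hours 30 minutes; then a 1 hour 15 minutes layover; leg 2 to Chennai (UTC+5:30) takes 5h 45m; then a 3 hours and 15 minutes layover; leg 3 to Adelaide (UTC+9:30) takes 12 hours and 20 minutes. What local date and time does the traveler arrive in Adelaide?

11:50 AM on Aug 26

Convert departure to UTC: 12:45 PM + 9:30 = 10:15 PM UTC on Aug 24.
Add 5 hours and 30 minutes leg 1 → 3:45 AM UTC (Aug 25).
Add 1 hour and 15 minutes layover in Bogota → 5:00 AM UTC.
Add 5 hours and 45 minutes leg 2 → 10:45 AM UTC.
Add 3 hours and 15 minutes layover in Chennai → 2:00 PM UTC.
Add 12 hours and 20 minutes leg 3 → 2:20 AM UTC (Aug 26).
Adelaide is UTC+9:30, so local arrival = 2:20 AM + 9:30 = 11:50 AM on Aug 26.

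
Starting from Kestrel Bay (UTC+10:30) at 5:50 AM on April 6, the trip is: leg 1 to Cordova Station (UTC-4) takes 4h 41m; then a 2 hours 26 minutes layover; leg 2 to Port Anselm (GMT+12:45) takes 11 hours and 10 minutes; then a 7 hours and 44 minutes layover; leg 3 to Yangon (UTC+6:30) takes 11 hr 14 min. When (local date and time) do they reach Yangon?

3:05 PM on April 7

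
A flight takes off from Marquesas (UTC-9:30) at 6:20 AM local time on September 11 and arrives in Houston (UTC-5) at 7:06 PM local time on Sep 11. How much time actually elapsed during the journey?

8 hours 16 minutes

Houston is 4:30 ahead of Marquesas.
Clock-face elapsed time (ignoring zones) is 12 hours 46 minutes.
Actual elapsed = 12 hours 46 minutes − 4:30 = 8 hours 16 minutes.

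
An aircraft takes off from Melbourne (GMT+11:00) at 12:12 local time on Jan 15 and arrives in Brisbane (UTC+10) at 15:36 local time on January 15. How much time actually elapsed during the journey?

Brisbane is 1:00 behind Melbourne.
Clock-face elapsed time (ignoring zones) is 3 hours 24 minutes.
Actual elapsed = 3 hours 24 minutes + 1:00 = 4 hours 24 minutes.

4 hours 24 minutes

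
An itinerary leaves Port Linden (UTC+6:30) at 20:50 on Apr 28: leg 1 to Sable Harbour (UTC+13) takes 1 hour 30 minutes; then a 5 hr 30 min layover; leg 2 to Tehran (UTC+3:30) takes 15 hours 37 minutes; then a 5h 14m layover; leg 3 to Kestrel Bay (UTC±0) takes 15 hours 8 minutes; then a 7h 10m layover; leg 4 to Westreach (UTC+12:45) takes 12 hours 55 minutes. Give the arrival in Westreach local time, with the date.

Convert departure to UTC: 20:50 − 6:30 = 14:20 UTC on Apr 28.
Add 1 hour 30 minutes leg 1 → 15:50 UTC.
Add 5 hours and 30 minutes layover in Sable Harbour → 21:20 UTC.
Add 15 hours 37 minutes leg 2 → 12:57 UTC (Apr 29).
Add 5 hours 14 minutes layover in Tehran → 18:11 UTC.
Add 15 hours and 8 minutes leg 3 → 09:19 UTC (Apr 30).
Add 7 hours 10 minutes layover in Kestrel Bay → 16:29 UTC.
Add 12 hours and 55 minutes leg 4 → 05:24 UTC (May 1).
Westreach is UTC+12:45, so local arrival = 05:24 + 12:45 = 18:09 on May 1.

18:09 on May 1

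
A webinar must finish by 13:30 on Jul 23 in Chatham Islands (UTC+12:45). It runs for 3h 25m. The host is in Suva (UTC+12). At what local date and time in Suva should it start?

09:20 on Jul 23

Target end time in UTC: 13:30 − 12:45 = 00:45 on Jul 23.
Subtract 3 hours 25 minutes → start 21:20 UTC on Jul 22.
Suva is UTC+12:00: 21:20 + 12:00 = 09:20 on Jul 23.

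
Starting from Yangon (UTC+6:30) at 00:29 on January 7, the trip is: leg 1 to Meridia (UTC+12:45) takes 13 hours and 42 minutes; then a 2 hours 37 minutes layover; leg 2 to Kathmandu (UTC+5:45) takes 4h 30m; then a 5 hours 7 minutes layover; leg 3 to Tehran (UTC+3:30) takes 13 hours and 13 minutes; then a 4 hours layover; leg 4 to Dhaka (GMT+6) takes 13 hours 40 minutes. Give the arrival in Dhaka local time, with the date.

08:48 on Jan 9

Convert departure to UTC: 00:29 − 6:30 = 17:59 UTC on Jan 6.
Add 13 hours 42 minutes leg 1 → 07:41 UTC (Jan 7).
Add 2 hours 37 minutes layover in Meridia → 10:18 UTC.
Add 4 hours and 30 minutes leg 2 → 14:48 UTC.
Add 5 hours and 7 minutes layover in Kathmandu → 19:55 UTC.
Add 13 hours 13 minutes leg 3 → 09:08 UTC (Jan 8).
Add 4 hours layover in Tehran → 13:08 UTC.
Add 13 hours 40 minutes leg 4 → 02:48 UTC (Jan 9).
Dhaka is UTC+6:00, so local arrival = 02:48 + 6:00 = 08:48 on Jan 9.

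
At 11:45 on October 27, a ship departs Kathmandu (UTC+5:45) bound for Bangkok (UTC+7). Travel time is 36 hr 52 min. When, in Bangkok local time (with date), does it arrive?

01:52 on October 29

Bangkok is 1:15 ahead of Kathmandu.
After 36 hours and 52 minutes it is 00:37 (Oct 29) in Kathmandu.
Shift by the zone difference: 00:37 + 1:15 = 01:52 on Oct 29 in Bangkok.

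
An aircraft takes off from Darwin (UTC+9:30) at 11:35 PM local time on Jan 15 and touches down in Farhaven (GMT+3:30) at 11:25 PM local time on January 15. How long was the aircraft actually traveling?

Farhaven is 6:00 behind Darwin.
Clock-face elapsed time (ignoring zones) is −10 minutes.
Actual elapsed = −10 minutes + 6:00 = 5 hours 50 minutes.

5 hours 50 minutes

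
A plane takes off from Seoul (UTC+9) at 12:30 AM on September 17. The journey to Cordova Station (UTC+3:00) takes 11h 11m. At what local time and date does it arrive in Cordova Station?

Convert departure to UTC: 12:30 AM − 9:00 = 3:30 PM UTC on Sep 16.
Add 11 hours and 11 minutes travel time → 2:41 AM UTC (Sep 17).
Cordova Station is UTC+3:00, so local arrival = 2:41 AM + 3:00 = 5:41 AM on Sep 17.

5:41 AM on Sep 17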